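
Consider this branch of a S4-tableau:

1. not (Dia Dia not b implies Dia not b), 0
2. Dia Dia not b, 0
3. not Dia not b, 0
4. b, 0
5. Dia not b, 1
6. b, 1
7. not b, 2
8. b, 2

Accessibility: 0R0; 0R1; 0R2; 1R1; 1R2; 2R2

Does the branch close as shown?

Yes, closed

Both b and not b appear at 2.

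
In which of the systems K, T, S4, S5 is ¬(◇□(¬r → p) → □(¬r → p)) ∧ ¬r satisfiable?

K, T, S4

S5-tableau for the formula:
1. ¬(◇□(¬r → p) → □(¬r → p)) ∧ ¬r, u
2. ¬(◇□(¬r → p) → □(¬r → p)), u   [∧-rule on 1]
3. ¬r, u   [∧-rule on 1]
4. ◇□(¬r → p), u   [¬→-rule on 2]
5. ¬□(¬r → p), u   [¬→-rule on 2]
6. □(¬r → p), v   [◇-rule on 4: fresh world v, uRv]
7. ¬r → p, u   [□-rule on 6 via vRu]
8. ¬r → p, v   [□-rule on 6 via vRv]
9. p, u   [→-rule on 7 (branches; this branch)]
10. p, v   [→-rule on 8 (branches; this branch)]
11. ¬(¬r → p), w   [¬□-rule on 5: fresh world w, uRw]
12. ¬r, w   [¬→-rule on 11]
13. ¬p, w   [¬→-rule on 11]
14. ¬r → p, w   [□-rule on 6 via vRw]
15. p, w   [→-rule on 14 (branches; this branch)]
Accessibility: uRu, uRv, uRw, vRu, vRv, vRw, wRu, wRv, wRw
Branch closes: p and ¬p both at w.
Every branch closes (one shown): unsatisfiable in S5.
S4-tableau for the formula:
1. ¬(◇□(¬r → p) → □(¬r → p)) ∧ ¬r, u
2. ¬(◇□(¬r → p) → □(¬r → p)), u   [∧-rule on 1]
3. ¬r, u   [∧-rule on 1]
4. ◇□(¬r → p), u   [¬→-rule on 2]
5. ¬□(¬r → p), u   [¬→-rule on 2]
6. □(¬r → p), v   [◇-rule on 4: fresh world v, uRv]
7. ¬r → p, v   [□-rule on 6 via vRv]
8. p, v   [→-rule on 7 (branches; this branch)]
9. ¬(¬r → p), w   [¬□-rule on 5: fresh world w, uRw]
10. ¬r, w   [¬→-rule on 9]
11. ¬p, w   [¬→-rule on 9]
Accessibility: uRu, uRv, uRw, vRv, wRw
Complete open branch: satisfiable in S4, hence also in K, T (this S4-model is also a K-model and a T-model).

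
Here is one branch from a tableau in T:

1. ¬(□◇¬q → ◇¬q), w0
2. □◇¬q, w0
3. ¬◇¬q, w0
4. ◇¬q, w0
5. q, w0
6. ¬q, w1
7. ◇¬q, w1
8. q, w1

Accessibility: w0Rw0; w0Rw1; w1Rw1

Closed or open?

Both q and ¬q appear at w1.

Yes, closed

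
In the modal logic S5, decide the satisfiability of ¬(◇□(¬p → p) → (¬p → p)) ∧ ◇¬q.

1. ¬(◇□(¬p → p) → (¬p → p)) ∧ ◇¬q, 0
2. ¬(◇□(¬p → p) → (¬p → p)), 0   [∧-rule on 1]
3. ◇¬q, 0   [∧-rule on 1]
4. ◇□(¬p → p), 0   [¬→-rule on 2]
5. ¬(¬p → p), 0   [¬→-rule on 2]
6. ¬p, 0   [¬→-rule on 5]
7. ¬q, 1   [◇-rule on 3: fresh world 1, 0R1]
8. □(¬p → p), 2   [◇-rule on 4: fresh world 2, 0R2]
9. ¬p → p, 0   [□-rule on 8 via 2R0]
10. ¬p → p, 1   [□-rule on 8 via 2R1]
11. ¬p → p, 2   [□-rule on 8 via 2R2]
12. p, 0   [→-rule on 9 (branches; this branch)]
Accessibility: 0R0, 0R1, 0R2, 1R0, 1R1, 1R2, 2R0, 2R1, 2R2
Branch closes: p and ¬p both at 0.
All branches of the tableau close; one closing branch shown above.

Unsatisfiable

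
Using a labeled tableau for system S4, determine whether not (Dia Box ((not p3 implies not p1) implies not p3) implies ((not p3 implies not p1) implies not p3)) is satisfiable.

Satisfiable (open branch found)

1. not (Dia Box ((not p3 implies not p1) implies not p3) implies ((not p3 implies not p1) implies not p3)), u
2. Dia Box ((not p3 implies not p1) implies not p3), u
3. not ((not p3 implies not p1) implies not p3), u
4. not p3 implies not p1, u
5. p3, u
6. not p1, u
7. Box ((not p3 implies not p1) implies not p3), v
8. (not p3 implies not p1) implies not p3, v
9. not p3, v
Accessibility: uRu, uRv, vRv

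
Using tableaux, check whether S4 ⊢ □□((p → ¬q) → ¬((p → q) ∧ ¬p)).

Tableau for the negation ¬□□((p → ¬q) → ¬((p → q) ∧ ¬p)):
1. ¬□□((p → ¬q) → ¬((p → q) ∧ ¬p)), 0
2. ¬□((p → ¬q) → ¬((p → q) ∧ ¬p)), 1
3. ¬((p → ¬q) → ¬((p → q) ∧ ¬p)), 2
4. p → ¬q, 2
5. (p → q) ∧ ¬p, 2
6. p → q, 2
7. ¬p, 2
8. ¬q, 2
Accessibility: 0R0, 0R1, 0R2, 1R1, 1R2, 2R2
The negation has an open branch (countermodel exists).

Invalid (countermodel exists)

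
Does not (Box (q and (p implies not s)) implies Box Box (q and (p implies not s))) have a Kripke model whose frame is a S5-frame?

1. not (Box (q and (p implies not s)) implies Box Box (q and (p implies not s))), w0
2. Box (q and (p implies not s)), w0   [neg-implies-rule on 1]
3. not Box Box (q and (p implies not s)), w0   [neg-implies-rule on 1]
4. q and (p implies not s), w0   [Box-rule on 2 via w0Rw0]
5. q, w0   [and-rule on 4]
6. p implies not s, w0   [and-rule on 4]
7. not s, w0   [implies-rule on 6 (branches; this branch)]
8. not Box (q and (p implies not s)), w1   [neg-Box-rule on 3: fresh world w1, w0Rw1]
9. q and (p implies not s), w1   [Box-rule on 2 via w0Rw1]
10. q, w1   [and-rule on 9]
11. p implies not s, w1   [and-rule on 9]
12. not s, w1   [implies-rule on 11 (branches; this branch)]
13. not (q and (p implies not s)), w2   [neg-Box-rule on 8: fresh world w2, w1Rw2]
14. q and (p implies not s), w2   [Box-rule on 2 via w0Rw2]
15. q, w2   [and-rule on 14]
16. p implies not s, w2   [and-rule on 14]
17. not (p implies not s), w2   [neg-and-rule on 13 (branches; this branch)]
18. p, w2   [neg-implies-rule on 17]
19. s, w2   [neg-implies-rule on 17]
20. not s, w2   [implies-rule on 16 (branches; this branch)]
Accessibility: w0Rw0, w0Rw1, w0Rw2, w1Rw0, w1Rw1, w1Rw2, w2Rw0, w2Rw1, w2Rw2
Branch closes: s and not s both at w2.
Every branch closes; the branch above is one of them.

Unsatisfiable (every branch closes)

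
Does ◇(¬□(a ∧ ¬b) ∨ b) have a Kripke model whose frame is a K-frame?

1. ◇(¬□(a ∧ ¬b) ∨ b), w0
2. ¬□(a ∧ ¬b) ∨ b, w1   [◇-rule on 1: fresh world w1, w0Rw1]
3. b, w1   [∨-rule on 2 (branches; this branch)]
Accessibility: w0Rw1

Satisfiable (open branch found)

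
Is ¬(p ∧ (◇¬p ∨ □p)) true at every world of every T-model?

Tableau for the negation p ∧ (◇¬p ∨ □p):
1. p ∧ (◇¬p ∨ □p), u
2. p, u
3. ◇¬p ∨ □p, u
4. □p, u
Accessibility: uRu
The negation has an open branch (countermodel exists).

No, not valid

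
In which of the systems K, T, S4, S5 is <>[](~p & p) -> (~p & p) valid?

T, S4, S5

T-tableau for the negation ~(<>[](~p & p) -> (~p & p)):
1. ~(<>[](~p & p) -> (~p & p)), 0
2. <>[](~p & p), 0
3. ~(~p & p), 0
4. ~p, 0
5. [](~p & p), 1
6. ~p & p, 1
7. ~p, 1
8. p, 1
Accessibility: 0R0, 0R1, 1R1
Branch closes: p and ~p both at 1.
Every branch closes (one shown): valid in T, hence also in S4, S5 (every theorem of T is a theorem of S4 and S5).
K-tableau for the negation ~(<>[](~p & p) -> (~p & p)):
1. ~(<>[](~p & p) -> (~p & p)), 0
2. <>[](~p & p), 0
3. ~(~p & p), 0
4. ~p, 0
5. [](~p & p), 1
Accessibility: 0R1
Complete open branch: countermodel on a K-frame, so not valid in K.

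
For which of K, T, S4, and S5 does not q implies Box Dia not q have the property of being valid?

S5

S4-tableau for the negation not (not q implies Box Dia not q):
1. not (not q implies Box Dia not q), w0
2. not q, w0
3. not Box Dia not q, w0
4. not Dia not q, w1
5. q, w1
Accessibility: w0Rw0, w0Rw1, w1Rw1
Complete open branch: countermodel on an S4-frame, so not valid in S4, nor in K, T (the same frame is also a K-frame and a T-frame).
S5-tableau for the negation not (not q implies Box Dia not q):
1. not (not q implies Box Dia not q), w0
2. not q, w0
3. not Box Dia not q, w0
4. not Dia not q, w1
5. q, w0
Accessibility: w0Rw0, w0Rw1, w1Rw0, w1Rw1
Branch closes: q and not q both at w0.
Every branch closes (one shown): valid in S5.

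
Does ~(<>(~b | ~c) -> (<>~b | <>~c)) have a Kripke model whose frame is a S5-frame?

1. ~(<>(~b | ~c) -> (<>~b | <>~c)), w0
2. <>(~b | ~c), w0
3. ~(<>~b | <>~c), w0
4. ~<>~b, w0
5. ~<>~c, w0
6. b, w0
7. c, w0
8. ~b | ~c, w1
9. b, w1
10. c, w1
11. ~c, w1
Accessibility: w0Rw0, w0Rw1, w1Rw0, w1Rw1
Branch closes: c and ~c both at w1.
(One branch shown.) All branches close.

Unsatisfiable (every branch closes)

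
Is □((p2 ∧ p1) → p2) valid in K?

Tableau for the negation ¬□((p2 ∧ p1) → p2):
1. ¬□((p2 ∧ p1) → p2), w0
2. ¬((p2 ∧ p1) → p2), w1   [¬□-rule on 1: fresh world w1, w0Rw1]
3. p2 ∧ p1, w1   [¬→-rule on 2]
4. ¬p2, w1   [¬→-rule on 2]
5. p2, w1   [∧-rule on 3]
6. p1, w1   [∧-rule on 3]
Accessibility: w0Rw1
Branch closes: p2 and ¬p2 both at w1.
Every branch of the negation's tableau closes; the branch above is one of them.

Valid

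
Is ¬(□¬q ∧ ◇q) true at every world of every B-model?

Tableau for the negation □¬q ∧ ◇q:
1. □¬q ∧ ◇q, u
2. □¬q, u   [∧-rule on 1]
3. ◇q, u   [∧-rule on 1]
4. ¬q, u   [□-rule on 2 via uRu]
5. q, v   [◇-rule on 3: fresh world v, uRv]
6. ¬q, v   [□-rule on 2 via uRv]
Accessibility: uRu, uRv, vRu, vRv
Branch closes: q and ¬q both at v.
Every branch of the negation's tableau closes; the branch above is one of them.

Yes, valid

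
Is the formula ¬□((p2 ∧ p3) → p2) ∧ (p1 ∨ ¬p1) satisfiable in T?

1. ¬□((p2 ∧ p3) → p2) ∧ (p1 ∨ ¬p1), w0
2. ¬□((p2 ∧ p3) → p2), w0
3. p1 ∨ ¬p1, w0
4. ¬p1, w0
5. ¬((p2 ∧ p3) → p2), w1
6. p2 ∧ p3, w1
7. ¬p2, w1
8. p2, w1
9. p3, w1
Accessibility: w0Rw0, w0Rw1, w1Rw1
Branch closes: p2 and ¬p2 both at w1.
(One branch shown.) All branches close.

Unsatisfiable (every branch closes)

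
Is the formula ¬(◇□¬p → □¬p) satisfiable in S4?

Satisfiable

1. ¬(◇□¬p → □¬p), 0
2. ◇□¬p, 0
3. ¬□¬p, 0
4. □¬p, 1
5. ¬p, 1
6. p, 2
Accessibility: 0R0, 0R1, 0R2, 1R1, 2R2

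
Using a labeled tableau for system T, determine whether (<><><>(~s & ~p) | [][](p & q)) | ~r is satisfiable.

1. (<><><>(~s & ~p) | [][](p & q)) | ~r, u
2. ~r, u   [|-rule on 1 (branches; this branch)]
Accessibility: uRu

Yes, satisfiable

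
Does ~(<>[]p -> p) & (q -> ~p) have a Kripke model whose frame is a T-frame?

1. ~(<>[]p -> p) & (q -> ~p), 0
2. ~(<>[]p -> p), 0   [&-rule on 1]
3. q -> ~p, 0   [&-rule on 1]
4. <>[]p, 0   [~->-rule on 2]
5. ~p, 0   [~->-rule on 2]
6. []p, 1   [<>-rule on 4: fresh world 1, 0R1]
7. p, 1   [[]-rule on 6 via 1R1]
Accessibility: 0R0, 0R1, 1R1

Yes, satisfiable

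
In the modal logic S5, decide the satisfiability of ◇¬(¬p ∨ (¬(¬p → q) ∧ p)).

1. ◇¬(¬p ∨ (¬(¬p → q) ∧ p)), w0
2. ¬(¬p ∨ (¬(¬p → q) ∧ p)), w1   [◇-rule on 1: fresh world w1, w0Rw1]
3. p, w1   [¬∨-rule on 2]
4. ¬(¬(¬p → q) ∧ p), w1   [¬∨-rule on 2]
5. ¬p → q, w1   [¬∧-rule on 4 (branches; this branch)]
6. q, w1   [→-rule on 5 (branches; this branch)]
Accessibility: w0Rw0, w0Rw1, w1Rw0, w1Rw1

Satisfiable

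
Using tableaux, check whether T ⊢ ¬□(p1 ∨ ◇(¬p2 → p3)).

Tableau for the negation □(p1 ∨ ◇(¬p2 → p3)):
1. □(p1 ∨ ◇(¬p2 → p3)), 0
2. p1 ∨ ◇(¬p2 → p3), 0
3. ◇(¬p2 → p3), 0
4. ¬p2 → p3, 1
5. p1 ∨ ◇(¬p2 → p3), 1
6. p3, 1
7. ◇(¬p2 → p3), 1
8. ¬p2 → p3, 2
9. p3, 2
Accessibility: 0R0, 0R1, 1R1, 1R2, 2R2
The negation has an open branch (countermodel exists).

Not valid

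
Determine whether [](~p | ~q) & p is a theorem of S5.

Invalid (countermodel exists)

Tableau for the negation ~([](~p | ~q) & p):
1. ~([](~p | ~q) & p), 0
2. ~p, 0
Accessibility: 0R0
The negation has an open branch (countermodel exists).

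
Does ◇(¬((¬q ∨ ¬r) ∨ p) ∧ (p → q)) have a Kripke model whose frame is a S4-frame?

Satisfiable (open branch found)

1. ◇(¬((¬q ∨ ¬r) ∨ p) ∧ (p → q)), u
2. ¬((¬q ∨ ¬r) ∨ p) ∧ (p → q), v
3. ¬((¬q ∨ ¬r) ∨ p), v
4. p → q, v
5. ¬(¬q ∨ ¬r), v
6. ¬p, v
7. q, v
8. r, v
Accessibility: uRu, uRv, vRv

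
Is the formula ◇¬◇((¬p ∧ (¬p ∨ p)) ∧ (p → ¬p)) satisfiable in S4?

Satisfiable (open branch found)

1. ◇¬◇((¬p ∧ (¬p ∨ p)) ∧ (p → ¬p)), u
2. ¬◇((¬p ∧ (¬p ∨ p)) ∧ (p → ¬p)), v
3. ¬((¬p ∧ (¬p ∨ p)) ∧ (p → ¬p)), v
4. ¬(p → ¬p), v
5. p, v
Accessibility: uRu, uRv, vRv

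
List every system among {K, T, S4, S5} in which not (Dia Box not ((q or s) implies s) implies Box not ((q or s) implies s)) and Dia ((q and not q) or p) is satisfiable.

K, T, S4

S5-tableau for the formula:
1. not (Dia Box not ((q or s) implies s) implies Box not ((q or s) implies s)) and Dia ((q and not q) or p), u
2. not (Dia Box not ((q or s) implies s) implies Box not ((q or s) implies s)), u   [and-rule on 1]
3. Dia ((q and not q) or p), u   [and-rule on 1]
4. Dia Box not ((q or s) implies s), u   [neg-implies-rule on 2]
5. not Box not ((q or s) implies s), u   [neg-implies-rule on 2]
6. (q and not q) or p, v   [Dia-rule on 3: fresh world v, uRv]
7. p, v   [or-rule on 6 (branches; this branch)]
8. Box not ((q or s) implies s), w   [Dia-rule on 4: fresh world w, uRw]
9. not ((q or s) implies s), u   [Box-rule on 8 via wRu]
10. q or s, u   [neg-implies-rule on 9]
11. not s, u   [neg-implies-rule on 9]
12. not ((q or s) implies s), v   [Box-rule on 8 via wRv]
13. q or s, v   [neg-implies-rule on 12]
14. not s, v   [neg-implies-rule on 12]
15. not ((q or s) implies s), w   [Box-rule on 8 via wRw]
16. q or s, w   [neg-implies-rule on 15]
17. not s, w   [neg-implies-rule on 15]
18. q, u   [or-rule on 10 (branches; this branch)]
19. q, v   [or-rule on 13 (branches; this branch)]
20. q, w   [or-rule on 16 (branches; this branch)]
21. (q or s) implies s, x   [neg-Box-rule on 5: fresh world x, uRx]
22. not ((q or s) implies s), x   [Box-rule on 8 via wRx]
23. q or s, x   [neg-implies-rule on 22]
24. not s, x   [neg-implies-rule on 22]
25. not (q or s), x   [implies-rule on 21 (branches; this branch)]
26. not q, x   [neg-or-rule on 25]
27. s, x   [or-rule on 23 (branches; this branch)]
Accessibility: uRu, uRv, uRw, uRx, vRu, vRv, vRw, vRx, wRu, wRv, wRw, wRx, xRu, xRv, xRw, xRx
Branch closes: s and not s both at x.
Every branch closes (one shown): unsatisfiable in S5.
S4-tableau for the formula:
1. not (Dia Box not ((q or s) implies s) implies Box not ((q or s) implies s)) and Dia ((q and not q) or p), u
2. not (Dia Box not ((q or s) implies s) implies Box not ((q or s) implies s)), u   [and-rule on 1]
3. Dia ((q and not q) or p), u   [and-rule on 1]
4. Dia Box not ((q or s) implies s), u   [neg-implies-rule on 2]
5. not Box not ((q or s) implies s), u   [neg-implies-rule on 2]
6. (q and not q) or p, v   [Dia-rule on 3: fresh world v, uRv]
7. p, v   [or-rule on 6 (branches; this branch)]
8. Box not ((q or s) implies s), w   [Dia-rule on 4: fresh world w, uRw]
9. not ((q or s) implies s), w   [Box-rule on 8 via wRw]
10. q or s, w   [neg-implies-rule on 9]
11. not s, w   [neg-implies-rule on 9]
12. q, w   [or-rule on 10 (branches; this branch)]
13. (q or s) implies s, x   [neg-Box-rule on 5: fresh world x, uRx]
14. s, x   [implies-rule on 13 (branches; this branch)]
Accessibility: uRu, uRv, uRw, uRx, vRv, wRw, xRx
Complete open branch: satisfiable in S4, hence also in K, T (this S4-model is also a K-model and a T-model).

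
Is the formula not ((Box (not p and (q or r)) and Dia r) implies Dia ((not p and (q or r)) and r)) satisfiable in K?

Unsatisfiable (every branch closes)

1. not ((Box (not p and (q or r)) and Dia r) implies Dia ((not p and (q or r)) and r)), w0
2. Box (not p and (q or r)) and Dia r, w0   [neg-implies-rule on 1]
3. not Dia ((not p and (q or r)) and r), w0   [neg-implies-rule on 1]
4. Box (not p and (q or r)), w0   [and-rule on 2]
5. Dia r, w0   [and-rule on 2]
6. r, w1   [Dia-rule on 5: fresh world w1, w0Rw1]
7. not ((not p and (q or r)) and r), w1   [neg-Dia-rule on 3 via w0Rw1]
8. not p and (q or r), w1   [Box-rule on 4 via w0Rw1]
9. not p, w1   [and-rule on 8]
10. q or r, w1   [and-rule on 8]
11. not (not p and (q or r)), w1   [neg-and-rule on 7 (branches; this branch)]
12. not (q or r), w1   [neg-and-rule on 11 (branches; this branch)]
13. not q, w1   [neg-or-rule on 12]
14. not r, w1   [neg-or-rule on 12]
Accessibility: w0Rw1
Branch closes: r and not r both at w1.
(One branch shown.) All branches close.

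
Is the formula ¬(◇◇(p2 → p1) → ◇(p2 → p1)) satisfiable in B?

1. ¬(◇◇(p2 → p1) → ◇(p2 → p1)), u
2. ◇◇(p2 → p1), u
3. ¬◇(p2 → p1), u
4. ¬(p2 → p1), u
5. p2, u
6. ¬p1, u
7. ◇(p2 → p1), v
8. ¬(p2 → p1), v
9. p2, v
10. ¬p1, v
11. p2 → p1, w
12. p1, w
Accessibility: uRu, uRv, vRu, vRv, vRw, wRv, wRw

Satisfiable (open branch found)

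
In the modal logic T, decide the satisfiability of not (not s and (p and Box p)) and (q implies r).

1. not (not s and (p and Box p)) and (q implies r), 0
2. not (not s and (p and Box p)), 0
3. q implies r, 0
4. not (p and Box p), 0
5. r, 0
6. not Box p, 0
7. not p, 1
Accessibility: 0R0, 0R1, 1R1

Yes, satisfiable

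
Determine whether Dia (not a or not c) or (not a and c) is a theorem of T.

Invalid (countermodel exists)

Tableau for the negation not (Dia (not a or not c) or (not a and c)):
1. not (Dia (not a or not c) or (not a and c)), 0
2. not Dia (not a or not c), 0
3. not (not a and c), 0
4. not (not a or not c), 0
5. a, 0
6. c, 0
Accessibility: 0R0
The negation has an open branch (countermodel exists).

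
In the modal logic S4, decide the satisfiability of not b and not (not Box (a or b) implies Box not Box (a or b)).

1. not b and not (not Box (a or b) implies Box not Box (a or b)), 0
2. not b, 0
3. not (not Box (a or b) implies Box not Box (a or b)), 0
4. not Box (a or b), 0
5. not Box not Box (a or b), 0
6. not (a or b), 1
7. not a, 1
8. not b, 1
9. Box (a or b), 2
10. a or b, 2
11. b, 2
Accessibility: 0R0, 0R1, 0R2, 1R1, 2R2

Satisfiable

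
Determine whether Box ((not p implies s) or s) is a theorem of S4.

No, not valid

Tableau for the negation not Box ((not p implies s) or s):
1. not Box ((not p implies s) or s), 0
2. not ((not p implies s) or s), 1
3. not (not p implies s), 1
4. not s, 1
5. not p, 1
Accessibility: 0R0, 0R1, 1R1
The negation has an open branch (countermodel exists).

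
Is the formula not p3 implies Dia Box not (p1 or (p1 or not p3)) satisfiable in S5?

1. not p3 implies Dia Box not (p1 or (p1 or not p3)), 0
2. Dia Box not (p1 or (p1 or not p3)), 0
3. Box not (p1 or (p1 or not p3)), 1
4. not (p1 or (p1 or not p3)), 0
5. not p1, 0
6. not (p1 or not p3), 0
7. p3, 0
8. not (p1 or (p1 or not p3)), 1
9. not p1, 1
10. not (p1 or not p3), 1
11. p3, 1
Accessibility: 0R0, 0R1, 1R0, 1R1

Satisfiable (open branch found)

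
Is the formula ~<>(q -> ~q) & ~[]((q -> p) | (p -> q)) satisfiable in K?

1. ~<>(q -> ~q) & ~[]((q -> p) | (p -> q)), u
2. ~<>(q -> ~q), u
3. ~[]((q -> p) | (p -> q)), u
4. ~((q -> p) | (p -> q)), v
5. ~(q -> p), v
6. ~(p -> q), v
7. q, v
8. ~p, v
9. p, v
10. ~q, v
Accessibility: uRv
Branch closes: p and ~p both at v.
All branches of the tableau close; one closing branch shown above.

Unsatisfiable (every branch closes)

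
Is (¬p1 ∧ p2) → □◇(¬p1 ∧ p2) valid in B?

Valid in B

Tableau for the negation ¬((¬p1 ∧ p2) → □◇(¬p1 ∧ p2)):
1. ¬((¬p1 ∧ p2) → □◇(¬p1 ∧ p2)), u
2. ¬p1 ∧ p2, u
3. ¬□◇(¬p1 ∧ p2), u
4. ¬p1, u
5. p2, u
6. ¬◇(¬p1 ∧ p2), v
7. ¬(¬p1 ∧ p2), u
8. ¬(¬p1 ∧ p2), v
9. ¬p2, u
Accessibility: uRu, uRv, vRu, vRv
Branch closes: p2 and ¬p2 both at u.
All branches of the negation close; one closing branch shown above.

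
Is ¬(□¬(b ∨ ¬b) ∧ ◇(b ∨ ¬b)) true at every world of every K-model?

Yes, valid

Tableau for the negation □¬(b ∨ ¬b) ∧ ◇(b ∨ ¬b):
1. □¬(b ∨ ¬b) ∧ ◇(b ∨ ¬b), 0
2. □¬(b ∨ ¬b), 0
3. ◇(b ∨ ¬b), 0
4. b ∨ ¬b, 1
5. ¬(b ∨ ¬b), 1
6. ¬b, 1
7. b, 1
Accessibility: 0R1
Branch closes: b and ¬b both at 1.
All branches of the negation close; one closing branch shown above.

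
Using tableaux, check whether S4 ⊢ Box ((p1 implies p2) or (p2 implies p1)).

Yes, valid

Tableau for the negation not Box ((p1 implies p2) or (p2 implies p1)):
1. not Box ((p1 implies p2) or (p2 implies p1)), u
2. not ((p1 implies p2) or (p2 implies p1)), v
3. not (p1 implies p2), v
4. not (p2 implies p1), v
5. p1, v
6. not p2, v
7. p2, v
8. not p1, v
Accessibility: uRu, uRv, vRv
Branch closes: p2 and not p2 both at v.
Every branch of the negation's tableau closes; the branch above is one of them.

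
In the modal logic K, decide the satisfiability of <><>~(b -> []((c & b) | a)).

1. <><>~(b -> []((c & b) | a)), w0
2. <>~(b -> []((c & b) | a)), w1
3. ~(b -> []((c & b) | a)), w2
4. b, w2
5. ~[]((c & b) | a), w2
6. ~((c & b) | a), w3
7. ~(c & b), w3
8. ~a, w3
9. ~b, w3
Accessibility: w0Rw1, w1Rw2, w2Rw3

Yes, satisfiable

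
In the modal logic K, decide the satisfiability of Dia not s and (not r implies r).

Yes, satisfiable

1. Dia not s and (not r implies r), 0
2. Dia not s, 0
3. not r implies r, 0
4. r, 0
5. not s, 1
Accessibility: 0R1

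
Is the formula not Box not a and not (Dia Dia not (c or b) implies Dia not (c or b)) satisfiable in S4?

Unsatisfiable

1. not Box not a and not (Dia Dia not (c or b) implies Dia not (c or b)), 0
2. not Box not a, 0
3. not (Dia Dia not (c or b) implies Dia not (c or b)), 0
4. Dia Dia not (c or b), 0
5. not Dia not (c or b), 0
6. c or b, 0
7. b, 0
8. a, 1
9. c or b, 1
10. b, 1
11. Dia not (c or b), 2
12. c or b, 2
13. b, 2
14. not (c or b), 3
15. not c, 3
16. not b, 3
17. c or b, 3
18. b, 3
Accessibility: 0R0, 0R1, 0R2, 0R3, 1R1, 2R2, 2R3, 3R3
Branch closes: b and not b both at 3.
Every branch closes; the branch above is one of them.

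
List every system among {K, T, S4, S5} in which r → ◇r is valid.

T, S4, S5

K-tableau for the negation ¬(r → ◇r):
1. ¬(r → ◇r), u
2. r, u
3. ¬◇r, u
Complete open branch: countermodel on a K-frame, so not valid in K.
T-tableau for the negation ¬(r → ◇r):
1. ¬(r → ◇r), u
2. r, u
3. ¬◇r, u
4. ¬r, u
Accessibility: uRu
Branch closes: r and ¬r both at u.
Every branch closes (one shown): valid in T, hence also in S4, S5 (every theorem of T is a theorem of S4 and S5).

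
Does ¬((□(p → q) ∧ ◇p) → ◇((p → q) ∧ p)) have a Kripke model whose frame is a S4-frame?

1. ¬((□(p → q) ∧ ◇p) → ◇((p → q) ∧ p)), u
2. □(p → q) ∧ ◇p, u   [¬→-rule on 1]
3. ¬◇((p → q) ∧ p), u   [¬→-rule on 1]
4. □(p → q), u   [∧-rule on 2]
5. ◇p, u   [∧-rule on 2]
6. ¬((p → q) ∧ p), u   [¬◇-rule on 3 via uRu]
7. p → q, u   [□-rule on 4 via uRu]
8. ¬p, u   [¬∧-rule on 6 (branches; this branch)]
9. q, u   [→-rule on 7 (branches; this branch)]
10. p, v   [◇-rule on 5: fresh world v, uRv]
11. ¬((p → q) ∧ p), v   [¬◇-rule on 3 via uRv]
12. p → q, v   [□-rule on 4 via uRv]
13. ¬(p → q), v   [¬∧-rule on 11 (branches; this branch)]
14. ¬q, v   [¬→-rule on 13]
15. q, v   [→-rule on 12 (branches; this branch)]
Accessibility: uRu, uRv, vRv
Branch closes: q and ¬q both at v.
Every branch closes; the branch above is one of them.

Unsatisfiable (every branch closes)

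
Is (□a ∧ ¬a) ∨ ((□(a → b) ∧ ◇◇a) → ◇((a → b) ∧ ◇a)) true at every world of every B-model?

Yes, valid

Tableau for the negation ¬((□a ∧ ¬a) ∨ ((□(a → b) ∧ ◇◇a) → ◇((a → b) ∧ ◇a))):
1. ¬((□a ∧ ¬a) ∨ ((□(a → b) ∧ ◇◇a) → ◇((a → b) ∧ ◇a))), w0
2. ¬(□a ∧ ¬a), w0   [¬∨-rule on 1]
3. ¬((□(a → b) ∧ ◇◇a) → ◇((a → b) ∧ ◇a)), w0   [¬∨-rule on 1]
4. □(a → b) ∧ ◇◇a, w0   [¬→-rule on 3]
5. ¬◇((a → b) ∧ ◇a), w0   [¬→-rule on 3]
6. □(a → b), w0   [∧-rule on 4]
7. ◇◇a, w0   [∧-rule on 4]
8. ¬((a → b) ∧ ◇a), w0   [¬◇-rule on 5 via w0Rw0]
9. a → b, w0   [□-rule on 6 via w0Rw0]
10. ¬□a, w0   [¬∧-rule on 2 (branches; this branch)]
11. ¬◇a, w0   [¬∧-rule on 8 (branches; this branch)]
12. ¬a, w0   [¬◇-rule on 11 via w0Rw0]
13. b, w0   [→-rule on 9 (branches; this branch)]
14. ◇a, w1   [◇-rule on 7: fresh world w1, w0Rw1]
15. ¬((a → b) ∧ ◇a), w1   [¬◇-rule on 5 via w0Rw1]
16. a → b, w1   [□-rule on 6 via w0Rw1]
17. ¬a, w1   [¬◇-rule on 11 via w0Rw1]
18. ¬◇a, w1   [¬∧-rule on 15 (branches; this branch)]
19. b, w1   [→-rule on 16 (branches; this branch)]
20. ¬a, w2   [¬□-rule on 10: fresh world w2, w0Rw2]
21. ¬((a → b) ∧ ◇a), w2   [¬◇-rule on 5 via w0Rw2]
22. a → b, w2   [□-rule on 6 via w0Rw2]
23. ¬◇a, w2   [¬∧-rule on 21 (branches; this branch)]
24. b, w2   [→-rule on 22 (branches; this branch)]
25. a, w3   [◇-rule on 14: fresh world w3, w1Rw3]
26. ¬a, w3   [¬◇-rule on 18 via w1Rw3]
Accessibility: w0Rw0, w0Rw1, w0Rw2, w1Rw0, w1Rw1, w1Rw3, w2Rw0, w2Rw2, w3Rw1, w3Rw3
Branch closes: a and ¬a both at w3.
All branches of the negation close; one closing branch shown above.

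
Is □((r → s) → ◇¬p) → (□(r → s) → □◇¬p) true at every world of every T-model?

Valid

Tableau for the negation ¬(□((r → s) → ◇¬p) → (□(r → s) → □◇¬p)):
1. ¬(□((r → s) → ◇¬p) → (□(r → s) → □◇¬p)), w0
2. □((r → s) → ◇¬p), w0
3. ¬(□(r → s) → □◇¬p), w0
4. □(r → s), w0
5. ¬□◇¬p, w0
6. (r → s) → ◇¬p, w0
7. r → s, w0
8. ◇¬p, w0
9. s, w0
10. ¬◇¬p, w1
11. (r → s) → ◇¬p, w1
12. r → s, w1
13. p, w1
14. ◇¬p, w1
15. s, w1
16. ¬p, w2
17. (r → s) → ◇¬p, w2
18. r → s, w2
19. ◇¬p, w2
20. s, w2
21. ¬p, w3
22. p, w3
Accessibility: w0Rw0, w0Rw1, w0Rw2, w1Rw1, w1Rw3, w2Rw2, w3Rw3
Branch closes: p and ¬p both at w3.
All branches of the negation close; one closing branch shown above.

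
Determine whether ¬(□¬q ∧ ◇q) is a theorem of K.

Tableau for the negation □¬q ∧ ◇q:
1. □¬q ∧ ◇q, u
2. □¬q, u
3. ◇q, u
4. q, v
5. ¬q, v
Accessibility: uRv
Branch closes: q and ¬q both at v.
All branches of the negation close; one closing branch shown above.

Valid in K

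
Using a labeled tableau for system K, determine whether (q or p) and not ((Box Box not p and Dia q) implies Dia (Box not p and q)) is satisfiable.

1. (q or p) and not ((Box Box not p and Dia q) implies Dia (Box not p and q)), 0
2. q or p, 0   [and-rule on 1]
3. not ((Box Box not p and Dia q) implies Dia (Box not p and q)), 0   [and-rule on 1]
4. Box Box not p and Dia q, 0   [neg-implies-rule on 3]
5. not Dia (Box not p and q), 0   [neg-implies-rule on 3]
6. Box Box not p, 0   [and-rule on 4]
7. Dia q, 0   [and-rule on 4]
8. p, 0   [or-rule on 2 (branches; this branch)]
9. q, 1   [Dia-rule on 7: fresh world 1, 0R1]
10. not (Box not p and q), 1   [neg-Dia-rule on 5 via 0R1]
11. Box not p, 1   [Box-rule on 6 via 0R1]
12. not Box not p, 1   [neg-and-rule on 10 (branches; this branch)]
13. p, 2   [neg-Box-rule on 12: fresh world 2, 1R2]
14. not p, 2   [Box-rule on 11 via 1R2]
Accessibility: 0R1, 1R2
Branch closes: p and not p both at 2.
(One branch shown.) All branches close.

Unsatisfiable (every branch closes)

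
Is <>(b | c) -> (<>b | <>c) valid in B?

Valid

Tableau for the negation ~(<>(b | c) -> (<>b | <>c)):
1. ~(<>(b | c) -> (<>b | <>c)), u
2. <>(b | c), u
3. ~(<>b | <>c), u
4. ~<>b, u
5. ~<>c, u
6. ~b, u
7. ~c, u
8. b | c, v
9. ~b, v
10. ~c, v
11. c, v
Accessibility: uRu, uRv, vRu, vRv
Branch closes: c and ~c both at v.
All branches of the negation close; one closing branch shown above.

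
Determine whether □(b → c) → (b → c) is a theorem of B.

Yes, valid

Tableau for the negation ¬(□(b → c) → (b → c)):
1. ¬(□(b → c) → (b → c)), 0
2. □(b → c), 0
3. ¬(b → c), 0
4. b, 0
5. ¬c, 0
6. b → c, 0
7. c, 0
Accessibility: 0R0
Branch closes: c and ¬c both at 0.
Every branch of the negation's tableau closes; the branch above is one of them.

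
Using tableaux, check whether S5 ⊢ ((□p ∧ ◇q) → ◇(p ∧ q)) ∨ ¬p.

Tableau for the negation ¬(((□p ∧ ◇q) → ◇(p ∧ q)) ∨ ¬p):
1. ¬(((□p ∧ ◇q) → ◇(p ∧ q)) ∨ ¬p), w0
2. ¬((□p ∧ ◇q) → ◇(p ∧ q)), w0
3. p, w0
4. □p ∧ ◇q, w0
5. ¬◇(p ∧ q), w0
6. □p, w0
7. ◇q, w0
8. ¬(p ∧ q), w0
9. ¬q, w0
10. q, w1
11. ¬(p ∧ q), w1
12. p, w1
13. ¬q, w1
Accessibility: w0Rw0, w0Rw1, w1Rw0, w1Rw1
Branch closes: q and ¬q both at w1.
All branches of the negation close; one closing branch shown above.

Valid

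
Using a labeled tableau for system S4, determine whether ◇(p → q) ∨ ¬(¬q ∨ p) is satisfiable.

Satisfiable

1. ◇(p → q) ∨ ¬(¬q ∨ p), w0
2. ¬(¬q ∨ p), w0
3. q, w0
4. ¬p, w0
Accessibility: w0Rw0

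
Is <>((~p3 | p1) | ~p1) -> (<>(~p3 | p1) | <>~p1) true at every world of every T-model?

Yes, valid

Tableau for the negation ~(<>((~p3 | p1) | ~p1) -> (<>(~p3 | p1) | <>~p1)):
1. ~(<>((~p3 | p1) | ~p1) -> (<>(~p3 | p1) | <>~p1)), 0
2. <>((~p3 | p1) | ~p1), 0
3. ~(<>(~p3 | p1) | <>~p1), 0
4. ~<>(~p3 | p1), 0
5. ~<>~p1, 0
6. ~(~p3 | p1), 0
7. p3, 0
8. ~p1, 0
9. p1, 0
Accessibility: 0R0
Branch closes: p1 and ~p1 both at 0.
All branches of the negation close; one closing branch shown above.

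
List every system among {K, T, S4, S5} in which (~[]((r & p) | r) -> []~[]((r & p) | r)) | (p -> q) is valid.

S4-tableau for the negation ~((~[]((r & p) | r) -> []~[]((r & p) | r)) | (p -> q)):
1. ~((~[]((r & p) | r) -> []~[]((r & p) | r)) | (p -> q)), w0
2. ~(~[]((r & p) | r) -> []~[]((r & p) | r)), w0
3. ~(p -> q), w0
4. ~[]((r & p) | r), w0
5. ~[]~[]((r & p) | r), w0
6. p, w0
7. ~q, w0
8. ~((r & p) | r), w1
9. ~(r & p), w1
10. ~r, w1
11. ~p, w1
12. []((r & p) | r), w2
13. (r & p) | r, w2
14. r, w2
Accessibility: w0Rw0, w0Rw1, w0Rw2, w1Rw1, w2Rw2
Complete open branch: countermodel on an S4-frame, so not valid in S4, nor in K, T (the same frame is also a K-frame and a T-frame).
S5-tableau for the negation ~((~[]((r & p) | r) -> []~[]((r & p) | r)) | (p -> q)):
1. ~((~[]((r & p) | r) -> []~[]((r & p) | r)) | (p -> q)), w0
2. ~(~[]((r & p) | r) -> []~[]((r & p) | r)), w0
3. ~(p -> q), w0
4. ~[]((r & p) | r), w0
5. ~[]~[]((r & p) | r), w0
6. p, w0
7. ~q, w0
8. ~((r & p) | r), w1
9. ~(r & p), w1
10. ~r, w1
11. ~p, w1
12. []((r & p) | r), w2
13. (r & p) | r, w0
14. (r & p) | r, w1
15. (r & p) | r, w2
16. r & p, w0
17. r, w0
18. r & p, w1
19. r, w1
20. p, w1
Accessibility: w0Rw0, w0Rw1, w0Rw2, w1Rw0, w1Rw1, w1Rw2, w2Rw0, w2Rw1, w2Rw2
Branch closes: r and ~r both at w1.
Every branch closes (one shown): valid in S5.

S5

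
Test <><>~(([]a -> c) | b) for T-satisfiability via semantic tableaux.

Satisfiable (open branch found)

1. <><>~(([]a -> c) | b), 0
2. <>~(([]a -> c) | b), 1   [<>-rule on 1: fresh world 1, 0R1]
3. ~(([]a -> c) | b), 2   [<>-rule on 2: fresh world 2, 1R2]
4. ~([]a -> c), 2   [~|-rule on 3]
5. ~b, 2   [~|-rule on 3]
6. []a, 2   [~->-rule on 4]
7. ~c, 2   [~->-rule on 4]
8. a, 2   [[]-rule on 6 via 2R2]
Accessibility: 0R0, 0R1, 1R1, 1R2, 2R2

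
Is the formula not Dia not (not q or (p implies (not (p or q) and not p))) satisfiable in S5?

Satisfiable

1. not Dia not (not q or (p implies (not (p or q) and not p))), 0
2. not q or (p implies (not (p or q) and not p)), 0
3. p implies (not (p or q) and not p), 0
4. not (p or q) and not p, 0
5. not (p or q), 0
6. not p, 0
7. not q, 0
Accessibility: 0R0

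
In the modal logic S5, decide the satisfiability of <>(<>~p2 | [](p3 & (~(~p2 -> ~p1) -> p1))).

Satisfiable (open branch found)

1. <>(<>~p2 | [](p3 & (~(~p2 -> ~p1) -> p1))), u
2. <>~p2 | [](p3 & (~(~p2 -> ~p1) -> p1)), v
3. [](p3 & (~(~p2 -> ~p1) -> p1)), v
4. p3 & (~(~p2 -> ~p1) -> p1), u
5. p3, u
6. ~(~p2 -> ~p1) -> p1, u
7. p3 & (~(~p2 -> ~p1) -> p1), v
8. p3, v
9. ~(~p2 -> ~p1) -> p1, v
10. p1, u
11. p1, v
Accessibility: uRu, uRv, vRu, vRv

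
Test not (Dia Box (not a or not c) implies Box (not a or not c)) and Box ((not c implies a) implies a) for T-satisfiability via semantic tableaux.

1. not (Dia Box (not a or not c) implies Box (not a or not c)) and Box ((not c implies a) implies a), 0
2. not (Dia Box (not a or not c) implies Box (not a or not c)), 0
3. Box ((not c implies a) implies a), 0
4. Dia Box (not a or not c), 0
5. not Box (not a or not c), 0
6. (not c implies a) implies a, 0
7. a, 0
8. Box (not a or not c), 1
9. (not c implies a) implies a, 1
10. not a or not c, 1
11. a, 1
12. not c, 1
13. not (not a or not c), 2
14. a, 2
15. c, 2
16. (not c implies a) implies a, 2
Accessibility: 0R0, 0R1, 0R2, 1R1, 2R2

Satisfiable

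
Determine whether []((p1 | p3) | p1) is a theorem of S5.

Invalid (countermodel exists)

Tableau for the negation ~[]((p1 | p3) | p1):
1. ~[]((p1 | p3) | p1), 0
2. ~((p1 | p3) | p1), 1
3. ~(p1 | p3), 1
4. ~p1, 1
5. ~p3, 1
Accessibility: 0R0, 0R1, 1R0, 1R1
The negation has an open branch (countermodel exists).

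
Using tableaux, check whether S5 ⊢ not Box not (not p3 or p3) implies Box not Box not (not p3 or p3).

Tableau for the negation not (not Box not (not p3 or p3) implies Box not Box not (not p3 or p3)):
1. not (not Box not (not p3 or p3) implies Box not Box not (not p3 or p3)), w0
2. not Box not (not p3 or p3), w0
3. not Box not Box not (not p3 or p3), w0
4. not p3 or p3, w1
5. p3, w1
6. Box not (not p3 or p3), w2
7. not (not p3 or p3), w0
8. p3, w0
9. not p3, w0
Accessibility: w0Rw0, w0Rw1, w0Rw2, w1Rw0, w1Rw1, w1Rw2, w2Rw0, w2Rw1, w2Rw2
Branch closes: p3 and not p3 both at w0.
Every branch of the negation's tableau closes; the branch above is one of them.

Valid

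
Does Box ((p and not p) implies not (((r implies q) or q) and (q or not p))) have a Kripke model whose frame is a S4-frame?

Yes, satisfiable

1. Box ((p and not p) implies not (((r implies q) or q) and (q or not p))), w0
2. (p and not p) implies not (((r implies q) or q) and (q or not p)), w0
3. not (((r implies q) or q) and (q or not p)), w0
4. not (q or not p), w0
5. not q, w0
6. p, w0
Accessibility: w0Rw0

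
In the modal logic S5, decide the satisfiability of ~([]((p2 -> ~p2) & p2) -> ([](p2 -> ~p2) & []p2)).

Unsatisfiable

1. ~([]((p2 -> ~p2) & p2) -> ([](p2 -> ~p2) & []p2)), 0
2. []((p2 -> ~p2) & p2), 0
3. ~([](p2 -> ~p2) & []p2), 0
4. (p2 -> ~p2) & p2, 0
5. p2 -> ~p2, 0
6. p2, 0
7. ~[]p2, 0
8. ~p2, 0
Accessibility: 0R0
Branch closes: p2 and ~p2 both at 0.
All branches of the tableau close; one closing branch shown above.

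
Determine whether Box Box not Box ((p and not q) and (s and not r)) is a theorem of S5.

Tableau for the negation not Box Box not Box ((p and not q) and (s and not r)):
1. not Box Box not Box ((p and not q) and (s and not r)), u
2. not Box not Box ((p and not q) and (s and not r)), v   [neg-Box-rule on 1: fresh world v, uRv]
3. Box ((p and not q) and (s and not r)), w   [neg-Box-rule on 2: fresh world w, vRw]
4. (p and not q) and (s and not r), u   [Box-rule on 3 via wRu]
5. p and not q, u   [and-rule on 4]
6. s and not r, u   [and-rule on 4]
7. p, u   [and-rule on 5]
8. not q, u   [and-rule on 5]
9. s, u   [and-rule on 6]
10. not r, u   [and-rule on 6]
11. (p and not q) and (s and not r), v   [Box-rule on 3 via wRv]
12. p and not q, v   [and-rule on 11]
13. s and not r, v   [and-rule on 11]
14. p, v   [and-rule on 12]
15. not q, v   [and-rule on 12]
16. s, v   [and-rule on 13]
17. not r, v   [and-rule on 13]
18. (p and not q) and (s and not r), w   [Box-rule on 3 via wRw]
19. p and not q, w   [and-rule on 18]
20. s and not r, w   [and-rule on 18]
21. p, w   [and-rule on 19]
22. not q, w   [and-rule on 19]
23. s, w   [and-rule on 20]
24. not r, w   [and-rule on 20]
Accessibility: uRu, uRv, uRw, vRu, vRv, vRw, wRu, wRv, wRw
The negation has an open branch (countermodel exists).

Invalid (countermodel exists)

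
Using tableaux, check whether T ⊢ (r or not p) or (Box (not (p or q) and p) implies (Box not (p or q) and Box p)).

Valid in T

Tableau for the negation not ((r or not p) or (Box (not (p or q) and p) implies (Box not (p or q) and Box p))):
1. not ((r or not p) or (Box (not (p or q) and p) implies (Box not (p or q) and Box p))), w0
2. not (r or not p), w0   [neg-or-rule on 1]
3. not (Box (not (p or q) and p) implies (Box not (p or q) and Box p)), w0   [neg-or-rule on 1]
4. not r, w0   [neg-or-rule on 2]
5. p, w0   [neg-or-rule on 2]
6. Box (not (p or q) and p), w0   [neg-implies-rule on 3]
7. not (Box not (p or q) and Box p), w0   [neg-implies-rule on 3]
8. not (p or q) and p, w0   [Box-rule on 6 via w0Rw0]
9. not (p or q), w0   [and-rule on 8]
10. not p, w0   [neg-or-rule on 9]
11. not q, w0   [neg-or-rule on 9]
Accessibility: w0Rw0
Branch closes: p and not p both at w0.
All branches of the negation close; one closing branch shown above.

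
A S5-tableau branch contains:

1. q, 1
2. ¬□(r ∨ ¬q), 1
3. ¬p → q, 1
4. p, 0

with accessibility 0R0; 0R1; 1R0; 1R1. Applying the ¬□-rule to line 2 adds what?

a fresh world 2 with 1R2, and ¬(r ∨ ¬q) at 2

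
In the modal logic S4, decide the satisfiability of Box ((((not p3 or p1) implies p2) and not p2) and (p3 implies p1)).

Unsatisfiable

1. Box ((((not p3 or p1) implies p2) and not p2) and (p3 implies p1)), 0
2. (((not p3 or p1) implies p2) and not p2) and (p3 implies p1), 0
3. ((not p3 or p1) implies p2) and not p2, 0
4. p3 implies p1, 0
5. (not p3 or p1) implies p2, 0
6. not p2, 0
7. p1, 0
8. not (not p3 or p1), 0
9. p3, 0
10. not p1, 0
Accessibility: 0R0
Branch closes: p1 and not p1 both at 0.
All branches of the tableau close; one closing branch shown above.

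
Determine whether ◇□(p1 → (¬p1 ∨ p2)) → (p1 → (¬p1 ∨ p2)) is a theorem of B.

Tableau for the negation ¬(◇□(p1 → (¬p1 ∨ p2)) → (p1 → (¬p1 ∨ p2))):
1. ¬(◇□(p1 → (¬p1 ∨ p2)) → (p1 → (¬p1 ∨ p2))), 0
2. ◇□(p1 → (¬p1 ∨ p2)), 0   [¬→-rule on 1]
3. ¬(p1 → (¬p1 ∨ p2)), 0   [¬→-rule on 1]
4. p1, 0   [¬→-rule on 3]
5. ¬(¬p1 ∨ p2), 0   [¬→-rule on 3]
6. ¬p2, 0   [¬∨-rule on 5]
7. □(p1 → (¬p1 ∨ p2)), 1   [◇-rule on 2: fresh world 1, 0R1]
8. p1 → (¬p1 ∨ p2), 0   [□-rule on 7 via 1R0]
9. p1 → (¬p1 ∨ p2), 1   [□-rule on 7 via 1R1]
10. ¬p1 ∨ p2, 0   [→-rule on 8 (branches; this branch)]
11. ¬p1 ∨ p2, 1   [→-rule on 9 (branches; this branch)]
12. p2, 0   [∨-rule on 10 (branches; this branch)]
Accessibility: 0R0, 0R1, 1R0, 1R1
Branch closes: p2 and ¬p2 both at 0.
All branches of the negation close; one closing branch shown above.

Yes, valid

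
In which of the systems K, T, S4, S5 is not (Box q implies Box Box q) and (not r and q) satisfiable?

S4-tableau for the formula:
1. not (Box q implies Box Box q) and (not r and q), 0
2. not (Box q implies Box Box q), 0
3. not r and q, 0
4. Box q, 0
5. not Box Box q, 0
6. not r, 0
7. q, 0
8. not Box q, 1
9. q, 1
10. not q, 2
11. q, 2
Accessibility: 0R0, 0R1, 0R2, 1R1, 1R2, 2R2
Branch closes: q and not q both at 2.
Every branch closes (one shown): unsatisfiable in S4, hence also in S5 (every S5-frame is an S4-frame).
T-tableau for the formula:
1. not (Box q implies Box Box q) and (not r and q), 0
2. not (Box q implies Box Box q), 0
3. not r and q, 0
4. Box q, 0
5. not Box Box q, 0
6. not r, 0
7. q, 0
8. not Box q, 1
9. q, 1
10. not q, 2
Accessibility: 0R0, 0R1, 1R1, 1R2, 2R2
Complete open branch: satisfiable in T, hence also in K (this T-model is also a K-model).

K, T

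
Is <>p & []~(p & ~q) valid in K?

Tableau for the negation ~(<>p & []~(p & ~q)):
1. ~(<>p & []~(p & ~q)), u
2. ~[]~(p & ~q), u
3. p & ~q, v
4. p, v
5. ~q, v
Accessibility: uRv
The negation has an open branch (countermodel exists).

Not valid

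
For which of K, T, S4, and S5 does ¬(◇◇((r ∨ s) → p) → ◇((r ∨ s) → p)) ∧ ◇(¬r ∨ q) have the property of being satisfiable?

S4-tableau for the formula:
1. ¬(◇◇((r ∨ s) → p) → ◇((r ∨ s) → p)) ∧ ◇(¬r ∨ q), u
2. ¬(◇◇((r ∨ s) → p) → ◇((r ∨ s) → p)), u   [∧-rule on 1]
3. ◇(¬r ∨ q), u   [∧-rule on 1]
4. ◇◇((r ∨ s) → p), u   [¬→-rule on 2]
5. ¬◇((r ∨ s) → p), u   [¬→-rule on 2]
6. ¬((r ∨ s) → p), u   [¬◇-rule on 5 via uRu]
7. r ∨ s, u   [¬→-rule on 6]
8. ¬p, u   [¬→-rule on 6]
9. s, u   [∨-rule on 7 (branches; this branch)]
10. ¬r ∨ q, v   [◇-rule on 3: fresh world v, uRv]
11. ¬((r ∨ s) → p), v   [¬◇-rule on 5 via uRv]
12. r ∨ s, v   [¬→-rule on 11]
13. ¬p, v   [¬→-rule on 11]
14. q, v   [∨-rule on 10 (branches; this branch)]
15. s, v   [∨-rule on 12 (branches; this branch)]
16. ◇((r ∨ s) → p), w   [◇-rule on 4: fresh world w, uRw]
17. ¬((r ∨ s) → p), w   [¬◇-rule on 5 via uRw]
18. r ∨ s, w   [¬→-rule on 17]
19. ¬p, w   [¬→-rule on 17]
20. s, w   [∨-rule on 18 (branches; this branch)]
21. (r ∨ s) → p, x   [◇-rule on 16: fresh world x, wRx]
22. ¬((r ∨ s) → p), x   [¬◇-rule on 5 via uRx]
23. r ∨ s, x   [¬→-rule on 22]
24. ¬p, x   [¬→-rule on 22]
25. ¬(r ∨ s), x   [→-rule on 21 (branches; this branch)]
26. ¬r, x   [¬∨-rule on 25]
27. ¬s, x   [¬∨-rule on 25]
28. s, x   [∨-rule on 23 (branches; this branch)]
Accessibility: uRu, uRv, uRw, uRx, vRv, wRw, wRx, xRx
Branch closes: s and ¬s both at x.
Every branch closes (one shown): unsatisfiable in S4, hence also in S5 (every S5-frame is an S4-frame).
T-tableau for the formula:
1. ¬(◇◇((r ∨ s) → p) → ◇((r ∨ s) → p)) ∧ ◇(¬r ∨ q), u
2. ¬(◇◇((r ∨ s) → p) → ◇((r ∨ s) → p)), u   [∧-rule on 1]
3. ◇(¬r ∨ q), u   [∧-rule on 1]
4. ◇◇((r ∨ s) → p), u   [¬→-rule on 2]
5. ¬◇((r ∨ s) → p), u   [¬→-rule on 2]
6. ¬((r ∨ s) → p), u   [¬◇-rule on 5 via uRu]
7. r ∨ s, u   [¬→-rule on 6]
8. ¬p, u   [¬→-rule on 6]
9. s, u   [∨-rule on 7 (branches; this branch)]
10. ¬r ∨ q, v   [◇-rule on 3: fresh world v, uRv]
11. ¬((r ∨ s) → p), v   [¬◇-rule on 5 via uRv]
12. r ∨ s, v   [¬→-rule on 11]
13. ¬p, v   [¬→-rule on 11]
14. q, v   [∨-rule on 10 (branches; this branch)]
15. s, v   [∨-rule on 12 (branches; this branch)]
16. ◇((r ∨ s) → p), w   [◇-rule on 4: fresh world w, uRw]
17. ¬((r ∨ s) → p), w   [¬◇-rule on 5 via uRw]
18. r ∨ s, w   [¬→-rule on 17]
19. ¬p, w   [¬→-rule on 17]
20. s, w   [∨-rule on 18 (branches; this branch)]
21. (r ∨ s) → p, x   [◇-rule on 16: fresh world x, wRx]
22. p, x   [→-rule on 21 (branches; this branch)]
Accessibility: uRu, uRv, uRw, vRv, wRw, wRx, xRx
Complete open branch: satisfiable in T, hence also in K (this T-model is also a K-model).

K, T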